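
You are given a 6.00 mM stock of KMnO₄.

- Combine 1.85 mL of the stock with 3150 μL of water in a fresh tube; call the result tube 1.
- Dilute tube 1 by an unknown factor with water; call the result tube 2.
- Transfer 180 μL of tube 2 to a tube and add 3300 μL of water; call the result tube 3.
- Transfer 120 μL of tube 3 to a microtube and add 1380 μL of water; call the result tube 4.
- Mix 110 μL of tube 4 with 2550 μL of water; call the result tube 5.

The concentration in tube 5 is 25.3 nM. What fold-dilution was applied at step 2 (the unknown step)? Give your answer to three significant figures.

Step 1: 1.85 mL + 3150 μL = 5 mL total → factor 5/1.85 = 2.7027
Step 2: unknown factor x
Step 3: 180 μL + 3300 μL = 3480 μL total → factor 3480/180 = 19.333
Step 4: 120 μL + 1380 μL = 1500 μL total → factor 1500/120 = 12.5
Step 5: 110 μL + 2550 μL = 2660 μL total → factor 2660/110 = 24.182
Product of known-step factors = 15794
Overall factor = 6.00 mM / (25.3 nM) = 2.3715 × 10^5
x = 2.3715 × 10^5 / 15794 = 15.0

15.0-fold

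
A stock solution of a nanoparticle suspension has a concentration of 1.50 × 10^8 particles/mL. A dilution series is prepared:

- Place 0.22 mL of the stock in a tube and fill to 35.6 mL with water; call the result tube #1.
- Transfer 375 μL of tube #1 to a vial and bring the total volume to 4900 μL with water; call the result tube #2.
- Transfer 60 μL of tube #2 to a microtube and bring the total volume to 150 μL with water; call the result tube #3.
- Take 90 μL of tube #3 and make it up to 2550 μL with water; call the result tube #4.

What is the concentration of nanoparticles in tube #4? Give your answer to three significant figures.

1.00 × 10^3 particles/mL

Step 1: 0.22 mL brought to 35.6 mL → factor 35.6/0.22 = 161.82
Step 2: 375 μL brought to 4900 μL → factor 4900/375 = 13.067
Step 3: 60 μL brought to 150 μL → factor 150/60 = 2.5
Step 4: 90 μL brought to 2550 μL → factor 2550/90 = 28.333
Overall dilution factor = 161.82 × 13.067 × 2.5 × 28.333 = 1.4977 × 10^5
Final = 1.50 × 10^8 particles/mL / 1.4977 × 10^5 = 1.00 × 10^3 particles/mL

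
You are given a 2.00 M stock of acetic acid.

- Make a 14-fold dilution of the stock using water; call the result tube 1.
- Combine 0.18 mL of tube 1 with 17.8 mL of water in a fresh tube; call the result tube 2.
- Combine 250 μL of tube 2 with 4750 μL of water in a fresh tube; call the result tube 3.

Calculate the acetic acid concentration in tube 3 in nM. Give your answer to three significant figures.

7.15 × 10^4 nM

Step 1: 14-fold → factor 14
Step 2: 0.18 mL + 17.8 mL = 17.98 mL total → factor 17.98/0.18 = 99.889
Step 3: 250 μL + 4750 μL = 5000 μL total → factor 5000/250 = 20
Dilution factor through tube 3 = 14 × 99.889 × 20 = 27969
[tube 3] = 2.00 M / 27969 = 7.151 × 10^-5 M = 7.15 × 10^4 nM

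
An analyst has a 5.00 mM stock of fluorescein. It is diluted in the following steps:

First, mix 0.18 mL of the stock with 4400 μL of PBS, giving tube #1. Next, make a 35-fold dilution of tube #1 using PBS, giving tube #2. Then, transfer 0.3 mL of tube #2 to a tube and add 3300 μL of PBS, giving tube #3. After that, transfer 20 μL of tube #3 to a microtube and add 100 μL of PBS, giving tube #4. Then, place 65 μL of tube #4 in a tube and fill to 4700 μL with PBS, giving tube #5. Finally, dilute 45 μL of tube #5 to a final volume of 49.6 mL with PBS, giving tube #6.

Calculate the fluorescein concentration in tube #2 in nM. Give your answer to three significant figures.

5.61 × 10^3 nM

Step 1: 0.18 mL + 4400 μL = 4.58 mL total → factor 4.58/0.18 = 25.444
Step 2: 35-fold → factor 35
Dilution factor through tube #2 = 25.444 × 35 = 890.56
[tube #2] = 5.00 mM / 890.56 = 0.005614 mM = 5.61 × 10^3 nM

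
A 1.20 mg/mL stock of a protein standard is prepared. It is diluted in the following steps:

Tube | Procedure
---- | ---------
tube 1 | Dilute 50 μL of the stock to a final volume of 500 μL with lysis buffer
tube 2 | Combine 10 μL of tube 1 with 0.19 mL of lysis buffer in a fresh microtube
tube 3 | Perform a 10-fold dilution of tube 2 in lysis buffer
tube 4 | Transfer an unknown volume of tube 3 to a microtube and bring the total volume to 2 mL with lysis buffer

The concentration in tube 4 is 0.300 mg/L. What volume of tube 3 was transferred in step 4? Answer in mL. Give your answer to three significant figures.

Step 1: 50 μL brought to 500 μL → factor 500/50 = 10
Step 2: 10 μL + 0.19 mL = 200 μL total → factor 200/10 = 20
Step 3: 10-fold → factor 10
Step 4: v brought to 2 mL → factor = 2 mL/v
Product of known-step factors = 2000
Overall factor = 1.20 mg/mL / (0.300 mg/L) = 4000
Step-4 factor = 4000 / 2000 = 2
v = 2 mL / 2 = 1.00 mL

1.00 mL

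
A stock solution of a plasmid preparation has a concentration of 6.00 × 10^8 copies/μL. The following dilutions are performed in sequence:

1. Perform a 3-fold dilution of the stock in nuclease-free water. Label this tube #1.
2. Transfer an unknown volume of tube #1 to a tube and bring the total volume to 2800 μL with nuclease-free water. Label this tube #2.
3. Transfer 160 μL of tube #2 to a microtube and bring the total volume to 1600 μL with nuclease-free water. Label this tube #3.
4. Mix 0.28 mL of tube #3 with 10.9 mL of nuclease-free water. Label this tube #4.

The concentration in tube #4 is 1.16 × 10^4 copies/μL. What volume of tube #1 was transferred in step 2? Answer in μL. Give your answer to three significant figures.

64.8 μL

Step 1: 3-fold → factor 3
Step 2: v brought to 2800 μL → factor = 2800 μL/v
Step 3: 160 μL brought to 1600 μL → factor 1600/160 = 10
Step 4: 0.28 mL + 10.9 mL = 11.18 mL total → factor 11.18/0.28 = 39.929
Product of known-step factors = 1197.9
Overall factor = 6.00 × 10^8 copies/μL / (1.16 × 10^4 copies/μL) = 51724
Step-2 factor = 51724 / 1197.9 = 43.181
v = 2800 μL / 43.181 = 64.8 μL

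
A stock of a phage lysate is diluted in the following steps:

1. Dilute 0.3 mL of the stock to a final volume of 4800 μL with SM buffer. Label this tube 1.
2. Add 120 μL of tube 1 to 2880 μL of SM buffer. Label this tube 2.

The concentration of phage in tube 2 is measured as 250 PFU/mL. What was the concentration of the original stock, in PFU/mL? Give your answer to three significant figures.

Step 1: 0.3 mL brought to 4800 μL → factor 4.8/0.3 = 16
Step 2: 120 μL + 2880 μL = 3000 μL total → factor 3000/120 = 25
Overall dilution factor = 16 × 25 = 400
Stock = 250 PFU/mL × 400 = 1.00 × 10^5 PFU/mL

1.00 × 10^5 PFU/mL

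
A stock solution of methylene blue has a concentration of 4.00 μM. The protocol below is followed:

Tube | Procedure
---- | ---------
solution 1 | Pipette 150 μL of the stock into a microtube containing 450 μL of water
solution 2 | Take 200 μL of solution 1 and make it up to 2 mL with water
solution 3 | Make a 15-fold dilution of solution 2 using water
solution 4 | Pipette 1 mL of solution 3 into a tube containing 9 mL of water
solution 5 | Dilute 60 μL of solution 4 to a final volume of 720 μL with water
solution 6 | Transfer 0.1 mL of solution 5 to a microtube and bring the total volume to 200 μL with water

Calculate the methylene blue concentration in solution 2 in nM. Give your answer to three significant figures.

100 nM

Step 1: 150 μL + 450 μL = 600 μL total → factor 600/150 = 4
Step 2: 200 μL brought to 2 mL → factor 2000/200 = 10
Dilution factor through solution 2 = 4 × 10 = 40
[solution 2] = 4.00 μM / 40 = 0.1000 μM = 100 nM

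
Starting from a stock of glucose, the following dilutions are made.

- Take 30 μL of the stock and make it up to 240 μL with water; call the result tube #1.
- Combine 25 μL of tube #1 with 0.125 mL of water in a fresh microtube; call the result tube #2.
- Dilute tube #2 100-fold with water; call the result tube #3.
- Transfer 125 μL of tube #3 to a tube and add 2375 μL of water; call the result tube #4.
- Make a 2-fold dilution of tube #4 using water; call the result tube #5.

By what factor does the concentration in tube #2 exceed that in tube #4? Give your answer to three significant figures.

2.00 × 10^3

Step 1: 30 μL brought to 240 μL → factor 240/30 = 8
Step 2: 25 μL + 0.125 mL = 150 μL total → factor 150/25 = 6
Step 3: 100-fold → factor 100
Step 4: 125 μL + 2375 μL = 2500 μL total → factor 2500/125 = 20
Dilution factor to tube #2 = 48; to tube #4 = 96000
[tube #2]/[tube #4] = (factor to tube #4)/(factor to tube #2) = 96000/48 = 2.00 × 10^3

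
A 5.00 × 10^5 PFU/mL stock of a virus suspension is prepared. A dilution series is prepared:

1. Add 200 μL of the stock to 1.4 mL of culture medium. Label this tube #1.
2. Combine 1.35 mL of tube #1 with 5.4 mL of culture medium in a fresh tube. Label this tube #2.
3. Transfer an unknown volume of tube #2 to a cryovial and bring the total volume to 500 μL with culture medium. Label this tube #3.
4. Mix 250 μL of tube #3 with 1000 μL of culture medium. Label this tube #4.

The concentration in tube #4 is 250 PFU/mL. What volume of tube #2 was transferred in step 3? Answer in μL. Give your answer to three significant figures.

Step 1: 200 μL + 1.4 mL = 1600 μL total → factor 1600/200 = 8
Step 2: 1.35 mL + 5.4 mL = 6.75 mL total → factor 6.75/1.35 = 5
Step 3: v brought to 500 μL → factor = 500 μL/v
Step 4: 250 μL + 1000 μL = 1250 μL total → factor 1250/250 = 5
Product of known-step factors = 200
Overall factor = 5.00 × 10^5 PFU/mL / (250 PFU/mL) = 2000
Step-3 factor = 2000 / 200 = 10
v = 500 μL / 10 = 50.0 μL

50.0 μL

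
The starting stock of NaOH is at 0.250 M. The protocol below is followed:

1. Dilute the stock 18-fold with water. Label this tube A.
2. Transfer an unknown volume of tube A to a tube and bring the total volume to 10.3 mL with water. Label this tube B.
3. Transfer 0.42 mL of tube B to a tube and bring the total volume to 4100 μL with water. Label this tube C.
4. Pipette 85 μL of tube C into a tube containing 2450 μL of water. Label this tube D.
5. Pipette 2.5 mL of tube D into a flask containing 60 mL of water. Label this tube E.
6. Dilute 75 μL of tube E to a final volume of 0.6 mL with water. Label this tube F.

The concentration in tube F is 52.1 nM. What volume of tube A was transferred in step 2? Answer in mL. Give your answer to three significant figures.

Step 1: 18-fold → factor 18
Step 2: v brought to 10.3 mL → factor = 10.3 mL/v
Step 3: 0.42 mL brought to 4100 μL → factor 4.1/0.42 = 9.7619
Step 4: 85 μL + 2450 μL = 2535 μL total → factor 2535/85 = 29.824
Step 5: 2.5 mL + 60 mL = 62.5 mL total → factor 62.5/2.5 = 25
Step 6: 75 μL brought to 0.6 mL → factor 600/75 = 8
Product of known-step factors = 1.0481 × 10^6
Overall factor = 0.250 M / (52.1 nM) = 4.7985 × 10^6
Step-2 factor = 4.7985 × 10^6 / 1.0481 × 10^6 = 4.5783
v = 10.3 mL / 4.5783 = 2.25 mL

2.25 mL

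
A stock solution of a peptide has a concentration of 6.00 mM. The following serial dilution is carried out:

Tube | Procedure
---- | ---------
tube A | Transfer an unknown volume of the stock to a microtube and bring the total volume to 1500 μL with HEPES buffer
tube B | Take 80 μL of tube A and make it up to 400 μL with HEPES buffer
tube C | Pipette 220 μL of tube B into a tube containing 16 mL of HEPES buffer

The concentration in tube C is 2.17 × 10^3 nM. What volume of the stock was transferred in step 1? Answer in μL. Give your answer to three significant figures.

Step 1: v brought to 1500 μL → factor = 1500 μL/v
Step 2: 80 μL brought to 400 μL → factor 400/80 = 5
Step 3: 220 μL + 16 mL = 16220 μL total → factor 16220/220 = 73.727
Product of known-step factors = 368.64
Overall factor = 6.00 mM / (2.17 × 10^3 nM) = 2765
Step-1 factor = 2765 / 368.64 = 7.5006
v = 1500 μL / 7.5006 = 200 μL

200 μL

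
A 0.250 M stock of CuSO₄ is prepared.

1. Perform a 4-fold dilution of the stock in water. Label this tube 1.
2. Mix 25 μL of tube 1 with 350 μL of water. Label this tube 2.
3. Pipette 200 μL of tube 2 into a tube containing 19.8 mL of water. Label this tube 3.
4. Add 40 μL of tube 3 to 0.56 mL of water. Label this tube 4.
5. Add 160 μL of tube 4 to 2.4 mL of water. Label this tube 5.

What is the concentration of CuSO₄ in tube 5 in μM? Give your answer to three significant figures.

0.174 μM

Step 1: 4-fold → factor 4
Step 2: 25 μL + 350 μL = 375 μL total → factor 375/25 = 15
Step 3: 200 μL + 19.8 mL = 20000 μL total → factor 20000/200 = 100
Step 4: 40 μL + 0.56 mL = 600 μL total → factor 600/40 = 15
Step 5: 160 μL + 2.4 mL = 2560 μL total → factor 2560/160 = 16
Overall dilution factor = 4 × 15 × 100 × 15 × 16 = 1.44 × 10^6
Final = 0.250 M / 1.44 × 10^6 = 1.736 × 10^-7 M = 0.174 μM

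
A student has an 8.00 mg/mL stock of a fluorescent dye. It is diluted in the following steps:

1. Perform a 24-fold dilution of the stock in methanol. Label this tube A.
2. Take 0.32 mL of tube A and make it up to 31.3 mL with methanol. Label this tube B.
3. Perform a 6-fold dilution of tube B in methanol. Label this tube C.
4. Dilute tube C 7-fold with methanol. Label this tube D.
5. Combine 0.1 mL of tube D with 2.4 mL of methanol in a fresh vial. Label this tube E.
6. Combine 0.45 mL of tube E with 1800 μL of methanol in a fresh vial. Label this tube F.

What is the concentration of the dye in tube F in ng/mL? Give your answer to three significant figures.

Step 1: 24-fold → factor 24
Step 2: 0.32 mL brought to 31.3 mL → factor 31.3/0.32 = 97.812
Step 3: 6-fold → factor 6
Step 4: 7-fold → factor 7
Step 5: 0.1 mL + 2.4 mL = 2.5 mL total → factor 2.5/0.1 = 25
Step 6: 0.45 mL + 1800 μL = 2.25 mL total → factor 2.25/0.45 = 5
Overall dilution factor = 24 × 97.812 × 6 × 7 × 25 × 5 = 1.2324 × 10^7
Final = 8.00 mg/mL / 1.2324 × 10^7 = 6.491 × 10^-7 mg/mL = 0.649 ng/mL

0.649 ng/mL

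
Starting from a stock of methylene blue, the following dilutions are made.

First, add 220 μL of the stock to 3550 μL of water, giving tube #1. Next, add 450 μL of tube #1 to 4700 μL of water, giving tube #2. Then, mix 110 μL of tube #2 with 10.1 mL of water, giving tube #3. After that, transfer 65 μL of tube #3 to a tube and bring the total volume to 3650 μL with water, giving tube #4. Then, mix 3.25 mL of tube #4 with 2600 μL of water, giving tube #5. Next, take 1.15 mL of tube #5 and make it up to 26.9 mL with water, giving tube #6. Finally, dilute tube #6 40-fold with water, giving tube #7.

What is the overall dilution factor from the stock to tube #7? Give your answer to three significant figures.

1.72 × 10^9

Step 1: 220 μL + 3550 μL = 3770 μL total → factor 3770/220 = 17.136
Step 2: 450 μL + 4700 μL = 5150 μL total → factor 5150/450 = 11.444
Step 3: 110 μL + 10.1 mL = 10210 μL total → factor 10210/110 = 92.818
Step 4: 65 μL brought to 3650 μL → factor 3650/65 = 56.154
Step 5: 3.25 mL + 2600 μL = 5.85 mL total → factor 5.85/3.25 = 1.8
Step 6: 1.15 mL brought to 26.9 mL → factor 26.9/1.15 = 23.391
Step 7: 40-fold → factor 40
Overall dilution factor = 17.136 × 11.444 × 92.818 × 56.154 × 1.8 × 23.391 × 40 = 1.7215 × 10^9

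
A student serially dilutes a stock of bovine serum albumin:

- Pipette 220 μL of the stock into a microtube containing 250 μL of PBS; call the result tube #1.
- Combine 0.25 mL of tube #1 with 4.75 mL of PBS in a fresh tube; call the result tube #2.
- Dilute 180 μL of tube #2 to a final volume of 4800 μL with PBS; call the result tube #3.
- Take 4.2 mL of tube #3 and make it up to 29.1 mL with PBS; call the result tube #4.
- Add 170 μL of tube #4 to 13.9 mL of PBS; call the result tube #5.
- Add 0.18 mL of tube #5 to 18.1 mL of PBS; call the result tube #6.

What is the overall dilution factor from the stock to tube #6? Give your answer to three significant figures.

6.64 × 10^7

Step 1: 220 μL + 250 μL = 470 μL total → factor 470/220 = 2.1364
Step 2: 0.25 mL + 4.75 mL = 5 mL total → factor 5/0.25 = 20
Step 3: 180 μL brought to 4800 μL → factor 4800/180 = 26.667
Step 4: 4.2 mL brought to 29.1 mL → factor 29.1/4.2 = 6.9286
Step 5: 170 μL + 13.9 mL = 14070 μL total → factor 14070/170 = 82.765
Step 6: 0.18 mL + 18.1 mL = 18.28 mL total → factor 18.28/0.18 = 101.56
Overall dilution factor = 2.1364 × 20 × 26.667 × 6.9286 × 82.765 × 101.56 = 6.6354 × 10^7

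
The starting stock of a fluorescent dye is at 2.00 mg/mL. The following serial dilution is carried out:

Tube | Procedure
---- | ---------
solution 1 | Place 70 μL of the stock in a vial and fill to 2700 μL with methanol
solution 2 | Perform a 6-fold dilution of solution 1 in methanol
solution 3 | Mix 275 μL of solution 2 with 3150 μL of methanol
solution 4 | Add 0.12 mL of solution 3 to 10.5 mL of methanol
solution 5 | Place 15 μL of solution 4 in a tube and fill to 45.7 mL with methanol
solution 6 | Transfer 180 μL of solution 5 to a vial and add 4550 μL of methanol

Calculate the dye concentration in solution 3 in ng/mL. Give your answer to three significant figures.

Step 1: 70 μL brought to 2700 μL → factor 2700/70 = 38.571
Step 2: 6-fold → factor 6
Step 3: 275 μL + 3150 μL = 3425 μL total → factor 3425/275 = 12.455
Dilution factor through solution 3 = 38.571 × 6 × 12.455 = 2882.3
[solution 3] = 2.00 mg/mL / 2882.3 = 0.0006939 mg/mL = 694 ng/mL

694 ng/mL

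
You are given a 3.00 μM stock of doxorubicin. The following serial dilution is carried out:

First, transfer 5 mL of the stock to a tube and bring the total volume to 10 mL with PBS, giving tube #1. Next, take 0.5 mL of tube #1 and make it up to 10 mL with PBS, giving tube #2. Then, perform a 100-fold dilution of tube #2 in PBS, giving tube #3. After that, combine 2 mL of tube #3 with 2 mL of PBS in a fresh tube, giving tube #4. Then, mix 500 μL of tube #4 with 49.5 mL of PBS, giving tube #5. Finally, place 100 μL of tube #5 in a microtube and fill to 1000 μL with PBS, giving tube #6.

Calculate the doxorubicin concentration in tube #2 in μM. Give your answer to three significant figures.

0.0750 μM

Step 1: 5 mL brought to 10 mL → factor 10/5 = 2
Step 2: 0.5 mL brought to 10 mL → factor 10/0.5 = 20
Dilution factor through tube #2 = 2 × 20 = 40
[tube #2] = 3.00 μM / 40 = 0.0750 μM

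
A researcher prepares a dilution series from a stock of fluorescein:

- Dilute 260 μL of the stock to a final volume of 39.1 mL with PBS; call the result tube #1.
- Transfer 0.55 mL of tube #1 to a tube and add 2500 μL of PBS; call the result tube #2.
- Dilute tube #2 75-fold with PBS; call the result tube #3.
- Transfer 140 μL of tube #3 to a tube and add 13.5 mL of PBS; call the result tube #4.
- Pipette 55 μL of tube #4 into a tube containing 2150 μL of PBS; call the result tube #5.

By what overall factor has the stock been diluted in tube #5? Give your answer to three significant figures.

2.44 × 10^8

Step 1: 260 μL brought to 39.1 mL → factor 39100/260 = 150.38
Step 2: 0.55 mL + 2500 μL = 3.05 mL total → factor 3.05/0.55 = 5.5455
Step 3: 75-fold → factor 75
Step 4: 140 μL + 13.5 mL = 13640 μL total → factor 13640/140 = 97.429
Step 5: 55 μL + 2150 μL = 2205 μL total → factor 2205/55 = 40.091
Overall dilution factor = 150.38 × 5.5455 × 75 × 97.429 × 40.091 = 2.4431 × 10^8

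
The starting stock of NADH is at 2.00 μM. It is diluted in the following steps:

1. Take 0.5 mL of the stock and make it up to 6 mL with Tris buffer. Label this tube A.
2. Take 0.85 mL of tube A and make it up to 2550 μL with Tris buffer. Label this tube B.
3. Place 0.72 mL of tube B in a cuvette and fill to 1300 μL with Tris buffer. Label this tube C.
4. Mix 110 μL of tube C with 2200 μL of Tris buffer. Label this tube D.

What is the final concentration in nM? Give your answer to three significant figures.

1.47 nM

Step 1: 0.5 mL brought to 6 mL → factor 6/0.5 = 12
Step 2: 0.85 mL brought to 2550 μL → factor 2.55/0.85 = 3
Step 3: 0.72 mL brought to 1300 μL → factor 1.3/0.72 = 1.8056
Step 4: 110 μL + 2200 μL = 2310 μL total → factor 2310/110 = 21
Overall dilution factor = 12 × 3 × 1.8056 × 21 = 1365
Final = 2.00 μM / 1365 = 0.001465 μM = 1.47 nM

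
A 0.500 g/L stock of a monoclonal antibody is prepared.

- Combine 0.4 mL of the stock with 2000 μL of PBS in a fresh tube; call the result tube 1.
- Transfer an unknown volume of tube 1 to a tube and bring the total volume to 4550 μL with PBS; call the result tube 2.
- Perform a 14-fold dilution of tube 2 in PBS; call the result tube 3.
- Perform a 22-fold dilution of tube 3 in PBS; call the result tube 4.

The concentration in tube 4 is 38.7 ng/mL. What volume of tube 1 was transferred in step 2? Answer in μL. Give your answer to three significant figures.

651 μL

Step 1: 0.4 mL + 2000 μL = 2.4 mL total → factor 2.4/0.4 = 6
Step 2: v brought to 4550 μL → factor = 4550 μL/v
Step 3: 14-fold → factor 14
Step 4: 22-fold → factor 22
Product of known-step factors = 1848
Overall factor = 0.500 g/L / (38.7 ng/mL) = 12920
Step-2 factor = 12920 / 1848 = 6.9913
v = 4550 μL / 6.9913 = 651 μL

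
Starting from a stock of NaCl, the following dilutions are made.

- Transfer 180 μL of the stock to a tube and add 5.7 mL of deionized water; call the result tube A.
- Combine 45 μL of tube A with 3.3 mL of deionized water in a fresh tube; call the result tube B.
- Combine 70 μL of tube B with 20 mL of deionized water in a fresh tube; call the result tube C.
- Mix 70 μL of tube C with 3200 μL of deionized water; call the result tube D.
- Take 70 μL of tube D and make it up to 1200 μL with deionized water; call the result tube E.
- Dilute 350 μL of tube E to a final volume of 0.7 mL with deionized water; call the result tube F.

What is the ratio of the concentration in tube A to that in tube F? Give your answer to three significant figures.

3.41 × 10^7

Step 1: 180 μL + 5.7 mL = 5880 μL total → factor 5880/180 = 32.667
Step 2: 45 μL + 3.3 mL = 3345 μL total → factor 3345/45 = 74.333
Step 3: 70 μL + 20 mL = 20070 μL total → factor 20070/70 = 286.71
Step 4: 70 μL + 3200 μL = 3270 μL total → factor 3270/70 = 46.714
Step 5: 70 μL brought to 1200 μL → factor 1200/70 = 17.143
Step 6: 350 μL brought to 0.7 mL → factor 700/350 = 2
Dilution factor to tube A = 32.667; to tube F = 1.1151 × 10^9
[tube A]/[tube F] = (factor to tube F)/(factor to tube A) = 1.1151 × 10^9/32.667 = 3.41 × 10^7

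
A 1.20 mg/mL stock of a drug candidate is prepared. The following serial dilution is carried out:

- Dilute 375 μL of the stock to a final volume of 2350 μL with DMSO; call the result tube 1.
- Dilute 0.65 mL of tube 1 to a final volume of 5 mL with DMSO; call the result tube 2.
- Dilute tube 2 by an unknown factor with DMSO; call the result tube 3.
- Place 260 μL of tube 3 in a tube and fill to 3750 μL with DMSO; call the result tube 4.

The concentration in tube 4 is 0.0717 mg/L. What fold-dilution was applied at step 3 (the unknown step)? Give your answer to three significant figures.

Step 1: 375 μL brought to 2350 μL → factor 2350/375 = 6.2667
Step 2: 0.65 mL brought to 5 mL → factor 5/0.65 = 7.6923
Step 3: unknown factor x
Step 4: 260 μL brought to 3750 μL → factor 3750/260 = 14.423
Product of known-step factors = 695.27
Overall factor = 1.20 mg/mL / (0.0717 mg/L) = 16736
x = 16736 / 695.27 = 24.1

24.1-fold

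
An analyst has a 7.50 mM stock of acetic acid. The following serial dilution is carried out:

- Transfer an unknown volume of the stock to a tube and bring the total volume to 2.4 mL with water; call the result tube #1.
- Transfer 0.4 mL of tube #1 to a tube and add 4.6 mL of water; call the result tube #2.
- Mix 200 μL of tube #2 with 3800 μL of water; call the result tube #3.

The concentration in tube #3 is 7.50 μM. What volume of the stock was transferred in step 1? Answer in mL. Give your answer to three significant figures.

Step 1: v brought to 2.4 mL → factor = 2.4 mL/v
Step 2: 0.4 mL + 4.6 mL = 5 mL total → factor 5/0.4 = 12.5
Step 3: 200 μL + 3800 μL = 4000 μL total → factor 4000/200 = 20
Product of known-step factors = 250
Overall factor = 7.50 mM / (7.50 μM) = 1000
Step-1 factor = 1000 / 250 = 4
v = 2.4 mL / 4 = 0.600 mL

0.600 mL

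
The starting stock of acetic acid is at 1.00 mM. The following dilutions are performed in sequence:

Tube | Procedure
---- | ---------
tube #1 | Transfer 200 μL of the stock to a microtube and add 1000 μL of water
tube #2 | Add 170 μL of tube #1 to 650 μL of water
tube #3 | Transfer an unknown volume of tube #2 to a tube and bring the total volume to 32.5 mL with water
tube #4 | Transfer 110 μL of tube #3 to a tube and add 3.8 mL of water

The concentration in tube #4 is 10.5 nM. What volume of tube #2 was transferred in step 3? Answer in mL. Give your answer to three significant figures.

Step 1: 200 μL + 1000 μL = 1200 μL total → factor 1200/200 = 6
Step 2: 170 μL + 650 μL = 820 μL total → factor 820/170 = 4.8235
Step 3: v brought to 32.5 mL → factor = 32.5 mL/v
Step 4: 110 μL + 3.8 mL = 3910 μL total → factor 3910/110 = 35.545
Product of known-step factors = 1028.7
Overall factor = 1.00 mM / (10.5 nM) = 95238
Step-3 factor = 95238 / 1028.7 = 92.579
v = 32.5 mL / 92.579 = 0.351 mL

0.351 mL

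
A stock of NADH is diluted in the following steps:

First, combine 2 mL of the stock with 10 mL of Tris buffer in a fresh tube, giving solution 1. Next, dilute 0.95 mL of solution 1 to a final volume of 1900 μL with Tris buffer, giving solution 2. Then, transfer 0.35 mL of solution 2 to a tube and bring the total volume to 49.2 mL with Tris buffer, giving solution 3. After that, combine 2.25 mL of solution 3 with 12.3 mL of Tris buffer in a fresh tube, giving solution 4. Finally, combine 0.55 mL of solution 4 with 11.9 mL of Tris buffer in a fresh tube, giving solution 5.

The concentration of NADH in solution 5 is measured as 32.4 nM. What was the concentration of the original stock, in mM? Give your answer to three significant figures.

Step 1: 2 mL + 10 mL = 12 mL total → factor 12/2 = 6
Step 2: 0.95 mL brought to 1900 μL → factor 1.9/0.95 = 2
Step 3: 0.35 mL brought to 49.2 mL → factor 49.2/0.35 = 140.57
Step 4: 2.25 mL + 12.3 mL = 14.55 mL total → factor 14.55/2.25 = 6.4667
Step 5: 0.55 mL + 11.9 mL = 12.45 mL total → factor 12.45/0.55 = 22.636
Overall dilution factor = 6 × 2 × 140.57 × 6.4667 × 22.636 = 2.4693 × 10^5
Stock = 32.4 nM × 2.4693 × 10^5 = 8.000 × 10^6 nM = 8.00 mM

8.00 mM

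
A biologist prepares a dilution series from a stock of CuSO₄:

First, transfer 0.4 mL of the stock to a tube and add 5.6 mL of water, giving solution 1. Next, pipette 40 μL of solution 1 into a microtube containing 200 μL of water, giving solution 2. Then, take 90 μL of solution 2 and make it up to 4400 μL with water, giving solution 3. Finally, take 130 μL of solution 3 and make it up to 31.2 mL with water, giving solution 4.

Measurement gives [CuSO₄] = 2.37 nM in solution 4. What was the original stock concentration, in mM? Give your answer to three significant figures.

Step 1: 0.4 mL + 5.6 mL = 6 mL total → factor 6/0.4 = 15
Step 2: 40 μL + 200 μL = 240 μL total → factor 240/40 = 6
Step 3: 90 μL brought to 4400 μL → factor 4400/90 = 48.889
Step 4: 130 μL brought to 31.2 mL → factor 31200/130 = 240
Overall dilution factor = 15 × 6 × 48.889 × 240 = 1.056 × 10^6
Stock = 2.37 nM × 1.056 × 10^6 = 2.503 × 10^6 nM = 2.50 mM

2.50 mM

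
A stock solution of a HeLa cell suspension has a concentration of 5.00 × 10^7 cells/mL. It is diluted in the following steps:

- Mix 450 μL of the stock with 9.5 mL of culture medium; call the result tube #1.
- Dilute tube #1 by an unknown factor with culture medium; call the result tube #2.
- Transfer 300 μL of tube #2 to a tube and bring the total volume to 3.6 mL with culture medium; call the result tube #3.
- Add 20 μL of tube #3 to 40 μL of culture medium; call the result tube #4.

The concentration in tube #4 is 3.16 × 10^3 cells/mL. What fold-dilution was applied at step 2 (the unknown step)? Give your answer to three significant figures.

19.9-fold

Step 1: 450 μL + 9.5 mL = 9950 μL total → factor 9950/450 = 22.111
Step 2: unknown factor x
Step 3: 300 μL brought to 3.6 mL → factor 3600/300 = 12
Step 4: 20 μL + 40 μL = 60 μL total → factor 60/20 = 3
Product of known-step factors = 796
Overall factor = 5.00 × 10^7 cells/mL / (3.16 × 10^3 cells/mL) = 15823
x = 15823 / 796 = 19.9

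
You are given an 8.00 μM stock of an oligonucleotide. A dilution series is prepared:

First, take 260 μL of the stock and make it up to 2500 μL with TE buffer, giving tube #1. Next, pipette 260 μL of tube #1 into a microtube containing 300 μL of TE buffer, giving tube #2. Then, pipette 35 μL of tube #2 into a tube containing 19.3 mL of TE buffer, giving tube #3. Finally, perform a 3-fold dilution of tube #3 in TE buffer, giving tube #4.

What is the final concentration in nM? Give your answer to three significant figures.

Step 1: 260 μL brought to 2500 μL → factor 2500/260 = 9.6154
Step 2: 260 μL + 300 μL = 560 μL total → factor 560/260 = 2.1538
Step 3: 35 μL + 19.3 mL = 19335 μL total → factor 19335/35 = 552.43
Step 4: 3-fold → factor 3
Overall dilution factor = 9.6154 × 2.1538 × 552.43 × 3 = 34322
Final = 8.00 μM / 34322 = 0.0002331 μM = 0.233 nM

0.233 nM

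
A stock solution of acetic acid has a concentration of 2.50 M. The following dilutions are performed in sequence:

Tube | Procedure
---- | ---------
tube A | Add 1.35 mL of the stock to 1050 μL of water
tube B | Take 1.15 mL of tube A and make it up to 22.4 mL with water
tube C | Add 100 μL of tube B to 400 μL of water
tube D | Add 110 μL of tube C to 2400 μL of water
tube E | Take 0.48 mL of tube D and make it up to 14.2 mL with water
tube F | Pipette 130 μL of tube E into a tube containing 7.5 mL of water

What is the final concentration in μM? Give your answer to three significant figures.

Step 1: 1.35 mL + 1050 μL = 2.4 mL total → factor 2.4/1.35 = 1.7778
Step 2: 1.15 mL brought to 22.4 mL → factor 22.4/1.15 = 19.478
Step 3: 100 μL + 400 μL = 500 μL total → factor 500/100 = 5
Step 4: 110 μL + 2400 μL = 2510 μL total → factor 2510/110 = 22.818
Step 5: 0.48 mL brought to 14.2 mL → factor 14.2/0.48 = 29.583
Step 6: 130 μL + 7.5 mL = 7630 μL total → factor 7630/130 = 58.692
Overall dilution factor = 1.7778 × 19.478 × 5 × 22.818 × 29.583 × 58.692 = 6.8597 × 10^6
Final = 2.50 M / 6.8597 × 10^6 = 3.644 × 10^-7 M = 0.364 μM

0.364 μM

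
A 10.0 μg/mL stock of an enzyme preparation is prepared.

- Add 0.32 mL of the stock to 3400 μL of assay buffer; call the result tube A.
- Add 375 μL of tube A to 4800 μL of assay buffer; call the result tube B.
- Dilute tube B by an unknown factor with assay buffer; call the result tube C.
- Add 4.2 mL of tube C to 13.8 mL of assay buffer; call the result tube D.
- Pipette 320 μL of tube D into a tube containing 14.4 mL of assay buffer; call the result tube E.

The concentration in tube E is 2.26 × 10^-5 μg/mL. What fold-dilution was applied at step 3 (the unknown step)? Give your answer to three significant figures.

Step 1: 0.32 mL + 3400 μL = 3.72 mL total → factor 3.72/0.32 = 11.625
Step 2: 375 μL + 4800 μL = 5175 μL total → factor 5175/375 = 13.8
Step 3: unknown factor x
Step 4: 4.2 mL + 13.8 mL = 18 mL total → factor 18/4.2 = 4.2857
Step 5: 320 μL + 14.4 mL = 14720 μL total → factor 14720/320 = 46
Product of known-step factors = 31627
Overall factor = 10.0 μg/mL / (2.26 × 10^-5 μg/mL) = 4.4248 × 10^5
x = 4.4248 × 10^5 / 31627 = 14.0

14.0-fold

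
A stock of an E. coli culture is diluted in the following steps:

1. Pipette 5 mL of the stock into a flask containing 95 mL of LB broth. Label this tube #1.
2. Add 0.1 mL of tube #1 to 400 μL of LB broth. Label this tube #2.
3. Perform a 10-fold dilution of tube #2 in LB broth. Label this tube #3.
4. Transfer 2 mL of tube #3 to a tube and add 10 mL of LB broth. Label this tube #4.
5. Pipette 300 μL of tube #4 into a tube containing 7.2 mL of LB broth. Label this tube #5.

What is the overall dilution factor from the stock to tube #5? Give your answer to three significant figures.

Step 1: 5 mL + 95 mL = 100 mL total → factor 100/5 = 20
Step 2: 0.1 mL + 400 μL = 0.5 mL total → factor 0.5/0.1 = 5
Step 3: 10-fold → factor 10
Step 4: 2 mL + 10 mL = 12 mL total → factor 12/2 = 6
Step 5: 300 μL + 7.2 mL = 7500 μL total → factor 7500/300 = 25
Overall dilution factor = 20 × 5 × 10 × 6 × 25 = 1.5 × 10^5

1.50 × 10^5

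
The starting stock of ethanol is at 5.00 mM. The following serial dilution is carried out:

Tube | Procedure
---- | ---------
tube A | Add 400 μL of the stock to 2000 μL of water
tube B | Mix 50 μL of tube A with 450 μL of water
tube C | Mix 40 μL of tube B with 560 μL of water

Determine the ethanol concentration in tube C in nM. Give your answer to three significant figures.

Step 1: 400 μL + 2000 μL = 2400 μL total → factor 2400/400 = 6
Step 2: 50 μL + 450 μL = 500 μL total → factor 500/50 = 10
Step 3: 40 μL + 560 μL = 600 μL total → factor 600/40 = 15
Overall dilution factor = 6 × 10 × 15 = 900
Final = 5.00 mM / 900 = 0.005556 mM = 5.56 × 10^3 nM

5.56 × 10^3 nM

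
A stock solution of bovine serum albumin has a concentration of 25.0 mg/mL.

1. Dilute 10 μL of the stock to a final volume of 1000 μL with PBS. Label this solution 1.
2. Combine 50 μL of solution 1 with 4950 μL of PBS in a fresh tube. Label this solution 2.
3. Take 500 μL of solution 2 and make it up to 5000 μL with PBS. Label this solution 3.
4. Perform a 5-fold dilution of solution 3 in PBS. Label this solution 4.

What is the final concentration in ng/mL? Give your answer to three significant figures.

Step 1: 10 μL brought to 1000 μL → factor 1000/10 = 100
Step 2: 50 μL + 4950 μL = 5000 μL total → factor 5000/50 = 100
Step 3: 500 μL brought to 5000 μL → factor 5000/500 = 10
Step 4: 5-fold → factor 5
Overall dilution factor = 100 × 100 × 10 × 5 = 5 × 10^5
Final = 25.0 mg/mL / 5 × 10^5 = 5.000 × 10^-5 mg/mL = 50.0 ng/mL

50.0 ng/mL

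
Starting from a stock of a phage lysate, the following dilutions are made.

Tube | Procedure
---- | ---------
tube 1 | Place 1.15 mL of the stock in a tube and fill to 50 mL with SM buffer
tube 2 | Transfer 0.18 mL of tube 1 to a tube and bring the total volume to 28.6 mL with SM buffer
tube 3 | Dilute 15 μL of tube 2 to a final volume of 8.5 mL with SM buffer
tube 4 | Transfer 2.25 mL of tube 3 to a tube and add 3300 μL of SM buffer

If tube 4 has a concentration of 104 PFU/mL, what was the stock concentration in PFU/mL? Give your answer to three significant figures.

Step 1: 1.15 mL brought to 50 mL → factor 50/1.15 = 43.478
Step 2: 0.18 mL brought to 28.6 mL → factor 28.6/0.18 = 158.89
Step 3: 15 μL brought to 8.5 mL → factor 8500/15 = 566.67
Step 4: 2.25 mL + 3300 μL = 5.55 mL total → factor 5.55/2.25 = 2.4667
Overall dilution factor = 43.478 × 158.89 × 566.67 × 2.4667 = 9.6561 × 10^6
Stock = 104 PFU/mL × 9.6561 × 10^6 = 1.00 × 10^9 PFU/mL

1.00 × 10^9 PFU/mL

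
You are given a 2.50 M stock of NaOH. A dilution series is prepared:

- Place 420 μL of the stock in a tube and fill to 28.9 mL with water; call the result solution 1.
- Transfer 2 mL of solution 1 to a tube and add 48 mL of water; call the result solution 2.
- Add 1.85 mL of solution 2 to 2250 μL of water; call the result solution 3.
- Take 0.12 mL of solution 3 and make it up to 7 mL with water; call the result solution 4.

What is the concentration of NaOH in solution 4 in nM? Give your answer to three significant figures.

1.12 × 10^4 nM

Step 1: 420 μL brought to 28.9 mL → factor 28900/420 = 68.81
Step 2: 2 mL + 48 mL = 50 mL total → factor 50/2 = 25
Step 3: 1.85 mL + 2250 μL = 4.1 mL total → factor 4.1/1.85 = 2.2162
Step 4: 0.12 mL brought to 7 mL → factor 7/0.12 = 58.333
Overall dilution factor = 68.81 × 25 × 2.2162 × 58.333 = 2.2239 × 10^5
Final = 2.50 M / 2.2239 × 10^5 = 1.124 × 10^-5 M = 1.12 × 10^4 nM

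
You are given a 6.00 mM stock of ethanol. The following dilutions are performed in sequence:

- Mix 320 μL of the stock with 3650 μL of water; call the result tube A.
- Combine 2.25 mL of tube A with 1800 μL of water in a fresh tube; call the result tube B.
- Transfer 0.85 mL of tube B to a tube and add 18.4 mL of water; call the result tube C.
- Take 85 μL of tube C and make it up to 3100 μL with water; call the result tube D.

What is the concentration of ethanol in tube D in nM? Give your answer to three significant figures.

Step 1: 320 μL + 3650 μL = 3970 μL total → factor 3970/320 = 12.406
Step 2: 2.25 mL + 1800 μL = 4.05 mL total → factor 4.05/2.25 = 1.8
Step 3: 0.85 mL + 18.4 mL = 19.25 mL total → factor 19.25/0.85 = 22.647
Step 4: 85 μL brought to 3100 μL → factor 3100/85 = 36.471
Overall dilution factor = 12.406 × 1.8 × 22.647 × 36.471 = 18445
Final = 6.00 mM / 18445 = 0.0003253 mM = 325 nM

325 nM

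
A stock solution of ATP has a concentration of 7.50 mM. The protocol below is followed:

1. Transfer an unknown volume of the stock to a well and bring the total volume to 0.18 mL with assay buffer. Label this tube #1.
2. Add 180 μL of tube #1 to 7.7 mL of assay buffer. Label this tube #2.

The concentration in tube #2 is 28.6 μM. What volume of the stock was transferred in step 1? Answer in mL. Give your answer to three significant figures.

0.0300 mL

Step 1: v brought to 0.18 mL → factor = 0.18 mL/v
Step 2: 180 μL + 7.7 mL = 7880 μL total → factor 7880/180 = 43.778
Product of known-step factors = 43.778
Overall factor = 7.50 mM / (28.6 μM) = 262.24
Step-1 factor = 262.24 / 43.778 = 5.9902
v = 0.18 mL / 5.9902 = 0.0300 mL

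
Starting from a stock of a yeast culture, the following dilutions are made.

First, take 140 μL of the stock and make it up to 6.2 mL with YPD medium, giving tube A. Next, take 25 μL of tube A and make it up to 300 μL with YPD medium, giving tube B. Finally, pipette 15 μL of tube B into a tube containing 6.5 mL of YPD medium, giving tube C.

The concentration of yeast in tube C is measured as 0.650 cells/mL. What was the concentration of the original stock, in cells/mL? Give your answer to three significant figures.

1.50 × 10^5 cells/mL

Step 1: 140 μL brought to 6.2 mL → factor 6200/140 = 44.286
Step 2: 25 μL brought to 300 μL → factor 300/25 = 12
Step 3: 15 μL + 6.5 mL = 6515 μL total → factor 6515/15 = 434.33
Overall dilution factor = 44.286 × 12 × 434.33 = 2.3082 × 10^5
Stock = 0.650 cells/mL × 2.3082 × 10^5 = 1.50 × 10^5 cells/mL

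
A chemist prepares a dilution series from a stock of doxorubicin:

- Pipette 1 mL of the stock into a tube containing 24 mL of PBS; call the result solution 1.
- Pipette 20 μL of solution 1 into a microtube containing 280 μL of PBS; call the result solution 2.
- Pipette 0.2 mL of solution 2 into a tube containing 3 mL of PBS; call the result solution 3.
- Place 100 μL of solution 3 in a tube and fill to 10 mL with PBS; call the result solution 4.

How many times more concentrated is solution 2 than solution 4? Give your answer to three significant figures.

1.60 × 10^3

Step 1: 1 mL + 24 mL = 25 mL total → factor 25/1 = 25
Step 2: 20 μL + 280 μL = 300 μL total → factor 300/20 = 15
Step 3: 0.2 mL + 3 mL = 3.2 mL total → factor 3.2/0.2 = 16
Step 4: 100 μL brought to 10 mL → factor 10000/100 = 100
Dilution factor to solution 2 = 375; to solution 4 = 6 × 10^5
[solution 2]/[solution 4] = (factor to solution 4)/(factor to solution 2) = 6 × 10^5/375 = 1.60 × 10^3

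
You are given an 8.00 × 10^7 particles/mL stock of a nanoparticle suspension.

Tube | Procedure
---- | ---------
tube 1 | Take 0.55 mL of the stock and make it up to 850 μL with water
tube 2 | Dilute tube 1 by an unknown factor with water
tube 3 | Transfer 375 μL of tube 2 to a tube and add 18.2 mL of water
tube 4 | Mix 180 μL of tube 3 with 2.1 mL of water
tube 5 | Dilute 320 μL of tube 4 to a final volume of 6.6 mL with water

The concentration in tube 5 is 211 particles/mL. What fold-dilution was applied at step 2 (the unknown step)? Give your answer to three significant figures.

19.0-fold

Step 1: 0.55 mL brought to 850 μL → factor 0.85/0.55 = 1.5455
Step 2: unknown factor x
Step 3: 375 μL + 18.2 mL = 18575 μL total → factor 18575/375 = 49.533
Step 4: 180 μL + 2.1 mL = 2280 μL total → factor 2280/180 = 12.667
Step 5: 320 μL brought to 6.6 mL → factor 6600/320 = 20.625
Product of known-step factors = 19999
Overall factor = 8.00 × 10^7 particles/mL / (211 particles/mL) = 3.7915 × 10^5
x = 3.7915 × 10^5 / 19999 = 19.0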